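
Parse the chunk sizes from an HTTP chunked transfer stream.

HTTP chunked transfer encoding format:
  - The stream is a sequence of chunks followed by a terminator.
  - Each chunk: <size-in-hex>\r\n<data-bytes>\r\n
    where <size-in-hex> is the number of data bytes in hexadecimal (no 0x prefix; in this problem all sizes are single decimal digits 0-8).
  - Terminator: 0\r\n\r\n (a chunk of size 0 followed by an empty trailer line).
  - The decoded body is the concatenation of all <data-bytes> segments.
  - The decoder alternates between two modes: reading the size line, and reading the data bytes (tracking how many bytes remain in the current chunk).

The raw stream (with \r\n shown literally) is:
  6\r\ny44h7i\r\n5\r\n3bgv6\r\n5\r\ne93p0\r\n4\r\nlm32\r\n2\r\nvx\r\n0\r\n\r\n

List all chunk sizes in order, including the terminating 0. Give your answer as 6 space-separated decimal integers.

Chunk 1: stream[0..1]='6' size=0x6=6, data at stream[3..9]='y44h7i' -> body[0..6], body so far='y44h7i'
Chunk 2: stream[11..12]='5' size=0x5=5, data at stream[14..19]='3bgv6' -> body[6..11], body so far='y44h7i3bgv6'
Chunk 3: stream[21..22]='5' size=0x5=5, data at stream[24..29]='e93p0' -> body[11..16], body so far='y44h7i3bgv6e93p0'
Chunk 4: stream[31..32]='4' size=0x4=4, data at stream[34..38]='lm32' -> body[16..20], body so far='y44h7i3bgv6e93p0lm32'
Chunk 5: stream[40..41]='2' size=0x2=2, data at stream[43..45]='vx' -> body[20..22], body so far='y44h7i3bgv6e93p0lm32vx'
Chunk 6: stream[47..48]='0' size=0 (terminator). Final body='y44h7i3bgv6e93p0lm32vx' (22 bytes)

Answer: 6 5 5 4 2 0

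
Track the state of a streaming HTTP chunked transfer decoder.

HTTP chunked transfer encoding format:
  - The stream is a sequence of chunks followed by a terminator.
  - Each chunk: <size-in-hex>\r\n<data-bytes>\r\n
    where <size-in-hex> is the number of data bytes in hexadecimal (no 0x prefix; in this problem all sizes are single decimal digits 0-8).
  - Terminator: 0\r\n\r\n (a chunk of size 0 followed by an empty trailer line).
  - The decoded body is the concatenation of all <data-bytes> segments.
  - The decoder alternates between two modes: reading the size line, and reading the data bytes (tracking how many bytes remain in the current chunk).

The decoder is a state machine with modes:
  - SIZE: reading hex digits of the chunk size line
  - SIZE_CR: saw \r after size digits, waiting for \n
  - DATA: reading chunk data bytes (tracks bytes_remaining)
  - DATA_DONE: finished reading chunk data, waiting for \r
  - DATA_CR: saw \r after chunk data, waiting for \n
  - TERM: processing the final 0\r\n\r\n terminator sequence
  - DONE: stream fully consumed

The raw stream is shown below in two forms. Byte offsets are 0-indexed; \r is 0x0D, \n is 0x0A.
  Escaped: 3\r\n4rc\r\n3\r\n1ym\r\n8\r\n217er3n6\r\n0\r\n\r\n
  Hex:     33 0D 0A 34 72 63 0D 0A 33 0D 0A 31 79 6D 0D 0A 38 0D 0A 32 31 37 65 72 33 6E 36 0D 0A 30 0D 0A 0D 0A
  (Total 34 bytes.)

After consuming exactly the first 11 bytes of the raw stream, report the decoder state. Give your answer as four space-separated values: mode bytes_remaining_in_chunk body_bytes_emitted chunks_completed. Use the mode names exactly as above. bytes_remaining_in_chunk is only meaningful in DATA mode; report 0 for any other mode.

Answer: DATA 3 3 1

Derivation:
Byte 0 = '3': mode=SIZE remaining=0 emitted=0 chunks_done=0
Byte 1 = 0x0D: mode=SIZE_CR remaining=0 emitted=0 chunks_done=0
Byte 2 = 0x0A: mode=DATA remaining=3 emitted=0 chunks_done=0
Byte 3 = '4': mode=DATA remaining=2 emitted=1 chunks_done=0
Byte 4 = 'r': mode=DATA remaining=1 emitted=2 chunks_done=0
Byte 5 = 'c': mode=DATA_DONE remaining=0 emitted=3 chunks_done=0
Byte 6 = 0x0D: mode=DATA_CR remaining=0 emitted=3 chunks_done=0
Byte 7 = 0x0A: mode=SIZE remaining=0 emitted=3 chunks_done=1
Byte 8 = '3': mode=SIZE remaining=0 emitted=3 chunks_done=1
Byte 9 = 0x0D: mode=SIZE_CR remaining=0 emitted=3 chunks_done=1
Byte 10 = 0x0A: mode=DATA remaining=3 emitted=3 chunks_done=1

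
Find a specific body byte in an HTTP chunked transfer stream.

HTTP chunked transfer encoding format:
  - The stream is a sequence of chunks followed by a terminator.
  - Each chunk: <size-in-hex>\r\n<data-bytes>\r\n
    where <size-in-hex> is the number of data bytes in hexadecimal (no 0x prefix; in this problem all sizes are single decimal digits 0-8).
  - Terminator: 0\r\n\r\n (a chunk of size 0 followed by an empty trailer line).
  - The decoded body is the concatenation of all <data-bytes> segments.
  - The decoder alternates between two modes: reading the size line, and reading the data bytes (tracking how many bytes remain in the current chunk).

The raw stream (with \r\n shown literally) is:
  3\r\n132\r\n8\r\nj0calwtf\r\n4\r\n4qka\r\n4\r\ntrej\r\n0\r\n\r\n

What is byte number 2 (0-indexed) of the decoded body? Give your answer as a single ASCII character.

Chunk 1: stream[0..1]='3' size=0x3=3, data at stream[3..6]='132' -> body[0..3], body so far='132'
Chunk 2: stream[8..9]='8' size=0x8=8, data at stream[11..19]='j0calwtf' -> body[3..11], body so far='132j0calwtf'
Chunk 3: stream[21..22]='4' size=0x4=4, data at stream[24..28]='4qka' -> body[11..15], body so far='132j0calwtf4qka'
Chunk 4: stream[30..31]='4' size=0x4=4, data at stream[33..37]='trej' -> body[15..19], body so far='132j0calwtf4qkatrej'
Chunk 5: stream[39..40]='0' size=0 (terminator). Final body='132j0calwtf4qkatrej' (19 bytes)
Body byte 2 = '2'

Answer: 2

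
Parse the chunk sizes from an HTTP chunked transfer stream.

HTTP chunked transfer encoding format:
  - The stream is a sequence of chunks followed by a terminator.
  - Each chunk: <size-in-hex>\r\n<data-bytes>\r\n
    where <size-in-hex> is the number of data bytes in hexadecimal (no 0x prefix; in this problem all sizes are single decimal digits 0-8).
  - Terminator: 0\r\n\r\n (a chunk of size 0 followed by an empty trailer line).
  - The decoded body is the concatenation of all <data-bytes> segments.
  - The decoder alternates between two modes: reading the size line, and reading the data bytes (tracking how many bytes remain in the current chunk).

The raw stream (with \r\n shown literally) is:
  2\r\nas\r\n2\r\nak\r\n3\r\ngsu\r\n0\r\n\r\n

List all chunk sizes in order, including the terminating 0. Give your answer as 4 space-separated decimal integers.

Chunk 1: stream[0..1]='2' size=0x2=2, data at stream[3..5]='as' -> body[0..2], body so far='as'
Chunk 2: stream[7..8]='2' size=0x2=2, data at stream[10..12]='ak' -> body[2..4], body so far='asak'
Chunk 3: stream[14..15]='3' size=0x3=3, data at stream[17..20]='gsu' -> body[4..7], body so far='asakgsu'
Chunk 4: stream[22..23]='0' size=0 (terminator). Final body='asakgsu' (7 bytes)

Answer: 2 2 3 0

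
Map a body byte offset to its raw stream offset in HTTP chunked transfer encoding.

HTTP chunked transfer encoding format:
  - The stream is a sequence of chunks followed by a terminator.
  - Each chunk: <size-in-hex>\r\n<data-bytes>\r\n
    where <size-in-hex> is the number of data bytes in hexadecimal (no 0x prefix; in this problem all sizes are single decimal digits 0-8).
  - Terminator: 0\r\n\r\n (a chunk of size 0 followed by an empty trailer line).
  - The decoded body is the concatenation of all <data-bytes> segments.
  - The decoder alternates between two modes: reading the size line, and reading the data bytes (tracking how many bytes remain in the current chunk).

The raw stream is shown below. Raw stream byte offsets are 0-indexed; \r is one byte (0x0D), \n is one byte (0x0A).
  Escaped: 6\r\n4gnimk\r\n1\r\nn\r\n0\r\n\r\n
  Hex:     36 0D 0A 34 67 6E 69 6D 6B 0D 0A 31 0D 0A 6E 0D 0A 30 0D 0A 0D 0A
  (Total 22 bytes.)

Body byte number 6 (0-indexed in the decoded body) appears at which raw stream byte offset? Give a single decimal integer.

Answer: 14

Derivation:
Chunk 1: stream[0..1]='6' size=0x6=6, data at stream[3..9]='4gnimk' -> body[0..6], body so far='4gnimk'
Chunk 2: stream[11..12]='1' size=0x1=1, data at stream[14..15]='n' -> body[6..7], body so far='4gnimkn'
Chunk 3: stream[17..18]='0' size=0 (terminator). Final body='4gnimkn' (7 bytes)
Body byte 6 at stream offset 14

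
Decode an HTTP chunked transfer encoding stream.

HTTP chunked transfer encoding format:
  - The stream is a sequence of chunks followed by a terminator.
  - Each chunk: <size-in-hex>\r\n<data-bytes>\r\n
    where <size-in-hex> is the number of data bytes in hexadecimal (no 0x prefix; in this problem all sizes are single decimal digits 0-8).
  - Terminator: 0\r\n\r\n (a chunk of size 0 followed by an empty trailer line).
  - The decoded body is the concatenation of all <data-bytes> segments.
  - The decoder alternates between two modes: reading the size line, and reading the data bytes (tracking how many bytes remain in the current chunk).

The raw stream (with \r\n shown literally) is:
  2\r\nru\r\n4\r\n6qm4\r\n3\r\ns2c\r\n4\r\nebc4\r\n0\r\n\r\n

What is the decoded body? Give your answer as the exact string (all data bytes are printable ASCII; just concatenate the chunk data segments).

Answer: ru6qm4s2cebc4

Derivation:
Chunk 1: stream[0..1]='2' size=0x2=2, data at stream[3..5]='ru' -> body[0..2], body so far='ru'
Chunk 2: stream[7..8]='4' size=0x4=4, data at stream[10..14]='6qm4' -> body[2..6], body so far='ru6qm4'
Chunk 3: stream[16..17]='3' size=0x3=3, data at stream[19..22]='s2c' -> body[6..9], body so far='ru6qm4s2c'
Chunk 4: stream[24..25]='4' size=0x4=4, data at stream[27..31]='ebc4' -> body[9..13], body so far='ru6qm4s2cebc4'
Chunk 5: stream[33..34]='0' size=0 (terminator). Final body='ru6qm4s2cebc4' (13 bytes)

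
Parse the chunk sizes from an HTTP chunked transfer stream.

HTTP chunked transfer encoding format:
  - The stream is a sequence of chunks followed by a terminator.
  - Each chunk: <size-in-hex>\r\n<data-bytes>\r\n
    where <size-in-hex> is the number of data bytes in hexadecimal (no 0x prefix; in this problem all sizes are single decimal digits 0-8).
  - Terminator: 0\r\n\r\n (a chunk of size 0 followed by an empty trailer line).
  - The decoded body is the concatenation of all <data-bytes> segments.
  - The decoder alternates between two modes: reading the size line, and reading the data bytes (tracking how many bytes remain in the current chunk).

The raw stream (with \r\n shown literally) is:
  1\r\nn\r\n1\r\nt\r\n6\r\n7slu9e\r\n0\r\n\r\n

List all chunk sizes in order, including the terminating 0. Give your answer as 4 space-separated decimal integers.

Answer: 1 1 6 0

Derivation:
Chunk 1: stream[0..1]='1' size=0x1=1, data at stream[3..4]='n' -> body[0..1], body so far='n'
Chunk 2: stream[6..7]='1' size=0x1=1, data at stream[9..10]='t' -> body[1..2], body so far='nt'
Chunk 3: stream[12..13]='6' size=0x6=6, data at stream[15..21]='7slu9e' -> body[2..8], body so far='nt7slu9e'
Chunk 4: stream[23..24]='0' size=0 (terminator). Final body='nt7slu9e' (8 bytes)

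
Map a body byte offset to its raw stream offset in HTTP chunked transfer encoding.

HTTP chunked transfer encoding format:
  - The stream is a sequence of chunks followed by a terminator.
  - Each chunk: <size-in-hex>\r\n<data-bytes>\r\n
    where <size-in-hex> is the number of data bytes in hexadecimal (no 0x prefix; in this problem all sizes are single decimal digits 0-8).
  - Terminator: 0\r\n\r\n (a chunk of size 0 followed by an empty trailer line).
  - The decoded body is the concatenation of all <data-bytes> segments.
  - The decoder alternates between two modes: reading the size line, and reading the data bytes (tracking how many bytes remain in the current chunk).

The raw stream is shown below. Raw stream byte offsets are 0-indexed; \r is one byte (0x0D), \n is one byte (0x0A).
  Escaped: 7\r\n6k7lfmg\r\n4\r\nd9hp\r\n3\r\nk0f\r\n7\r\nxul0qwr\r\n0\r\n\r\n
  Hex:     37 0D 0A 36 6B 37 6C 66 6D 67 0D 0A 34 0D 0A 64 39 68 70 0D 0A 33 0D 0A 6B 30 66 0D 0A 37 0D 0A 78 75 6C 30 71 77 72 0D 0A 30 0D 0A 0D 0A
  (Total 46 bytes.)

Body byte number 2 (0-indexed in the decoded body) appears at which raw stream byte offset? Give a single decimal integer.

Chunk 1: stream[0..1]='7' size=0x7=7, data at stream[3..10]='6k7lfmg' -> body[0..7], body so far='6k7lfmg'
Chunk 2: stream[12..13]='4' size=0x4=4, data at stream[15..19]='d9hp' -> body[7..11], body so far='6k7lfmgd9hp'
Chunk 3: stream[21..22]='3' size=0x3=3, data at stream[24..27]='k0f' -> body[11..14], body so far='6k7lfmgd9hpk0f'
Chunk 4: stream[29..30]='7' size=0x7=7, data at stream[32..39]='xul0qwr' -> body[14..21], body so far='6k7lfmgd9hpk0fxul0qwr'
Chunk 5: stream[41..42]='0' size=0 (terminator). Final body='6k7lfmgd9hpk0fxul0qwr' (21 bytes)
Body byte 2 at stream offset 5

Answer: 5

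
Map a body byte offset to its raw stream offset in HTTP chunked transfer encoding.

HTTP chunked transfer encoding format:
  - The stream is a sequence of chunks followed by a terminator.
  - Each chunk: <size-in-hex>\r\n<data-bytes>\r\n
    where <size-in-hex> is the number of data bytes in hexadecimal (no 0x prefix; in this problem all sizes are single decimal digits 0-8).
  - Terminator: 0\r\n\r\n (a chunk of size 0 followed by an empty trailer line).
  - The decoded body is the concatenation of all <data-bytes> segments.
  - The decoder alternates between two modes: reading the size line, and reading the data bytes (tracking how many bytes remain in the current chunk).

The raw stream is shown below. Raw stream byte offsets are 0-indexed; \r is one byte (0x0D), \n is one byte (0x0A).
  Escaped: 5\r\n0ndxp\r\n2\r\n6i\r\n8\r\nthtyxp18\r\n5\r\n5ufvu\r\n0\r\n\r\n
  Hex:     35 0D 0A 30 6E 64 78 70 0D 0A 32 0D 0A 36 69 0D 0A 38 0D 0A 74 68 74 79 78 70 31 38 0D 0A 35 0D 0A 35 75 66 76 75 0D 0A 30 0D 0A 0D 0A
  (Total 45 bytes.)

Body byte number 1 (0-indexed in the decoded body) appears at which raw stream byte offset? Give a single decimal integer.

Chunk 1: stream[0..1]='5' size=0x5=5, data at stream[3..8]='0ndxp' -> body[0..5], body so far='0ndxp'
Chunk 2: stream[10..11]='2' size=0x2=2, data at stream[13..15]='6i' -> body[5..7], body so far='0ndxp6i'
Chunk 3: stream[17..18]='8' size=0x8=8, data at stream[20..28]='thtyxp18' -> body[7..15], body so far='0ndxp6ithtyxp18'
Chunk 4: stream[30..31]='5' size=0x5=5, data at stream[33..38]='5ufvu' -> body[15..20], body so far='0ndxp6ithtyxp185ufvu'
Chunk 5: stream[40..41]='0' size=0 (terminator). Final body='0ndxp6ithtyxp185ufvu' (20 bytes)
Body byte 1 at stream offset 4

Answer: 4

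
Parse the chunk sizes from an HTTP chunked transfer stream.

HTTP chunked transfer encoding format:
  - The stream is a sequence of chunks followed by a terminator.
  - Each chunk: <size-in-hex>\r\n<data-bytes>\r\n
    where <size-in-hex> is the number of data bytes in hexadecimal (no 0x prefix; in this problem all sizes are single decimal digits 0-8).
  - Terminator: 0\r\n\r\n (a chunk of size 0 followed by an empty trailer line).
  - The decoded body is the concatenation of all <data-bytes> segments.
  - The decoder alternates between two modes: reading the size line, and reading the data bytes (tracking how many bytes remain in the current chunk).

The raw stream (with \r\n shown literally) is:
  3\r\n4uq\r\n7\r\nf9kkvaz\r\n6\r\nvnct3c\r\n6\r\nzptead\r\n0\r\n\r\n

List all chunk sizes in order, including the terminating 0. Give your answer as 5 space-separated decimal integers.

Chunk 1: stream[0..1]='3' size=0x3=3, data at stream[3..6]='4uq' -> body[0..3], body so far='4uq'
Chunk 2: stream[8..9]='7' size=0x7=7, data at stream[11..18]='f9kkvaz' -> body[3..10], body so far='4uqf9kkvaz'
Chunk 3: stream[20..21]='6' size=0x6=6, data at stream[23..29]='vnct3c' -> body[10..16], body so far='4uqf9kkvazvnct3c'
Chunk 4: stream[31..32]='6' size=0x6=6, data at stream[34..40]='zptead' -> body[16..22], body so far='4uqf9kkvazvnct3czptead'
Chunk 5: stream[42..43]='0' size=0 (terminator). Final body='4uqf9kkvazvnct3czptead' (22 bytes)

Answer: 3 7 6 6 0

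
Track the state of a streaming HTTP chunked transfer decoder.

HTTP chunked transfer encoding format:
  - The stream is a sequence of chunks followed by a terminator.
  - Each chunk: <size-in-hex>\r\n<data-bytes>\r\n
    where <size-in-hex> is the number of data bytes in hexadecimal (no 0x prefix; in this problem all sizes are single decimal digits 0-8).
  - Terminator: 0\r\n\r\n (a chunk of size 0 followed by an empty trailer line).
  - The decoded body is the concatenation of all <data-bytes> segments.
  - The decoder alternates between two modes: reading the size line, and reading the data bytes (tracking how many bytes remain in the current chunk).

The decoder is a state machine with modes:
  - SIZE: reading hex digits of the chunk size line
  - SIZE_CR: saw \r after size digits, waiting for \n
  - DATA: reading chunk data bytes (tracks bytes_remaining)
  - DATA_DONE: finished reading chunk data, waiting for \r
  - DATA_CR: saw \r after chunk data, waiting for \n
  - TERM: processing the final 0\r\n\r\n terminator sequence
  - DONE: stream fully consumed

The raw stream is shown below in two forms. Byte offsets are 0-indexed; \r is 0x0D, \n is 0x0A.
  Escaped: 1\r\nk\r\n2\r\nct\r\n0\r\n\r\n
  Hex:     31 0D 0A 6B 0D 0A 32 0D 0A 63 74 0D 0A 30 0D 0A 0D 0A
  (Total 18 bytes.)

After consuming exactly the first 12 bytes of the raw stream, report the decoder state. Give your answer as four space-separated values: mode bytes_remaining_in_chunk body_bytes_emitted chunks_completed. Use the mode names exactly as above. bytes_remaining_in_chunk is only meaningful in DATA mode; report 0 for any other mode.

Byte 0 = '1': mode=SIZE remaining=0 emitted=0 chunks_done=0
Byte 1 = 0x0D: mode=SIZE_CR remaining=0 emitted=0 chunks_done=0
Byte 2 = 0x0A: mode=DATA remaining=1 emitted=0 chunks_done=0
Byte 3 = 'k': mode=DATA_DONE remaining=0 emitted=1 chunks_done=0
Byte 4 = 0x0D: mode=DATA_CR remaining=0 emitted=1 chunks_done=0
Byte 5 = 0x0A: mode=SIZE remaining=0 emitted=1 chunks_done=1
Byte 6 = '2': mode=SIZE remaining=0 emitted=1 chunks_done=1
Byte 7 = 0x0D: mode=SIZE_CR remaining=0 emitted=1 chunks_done=1
Byte 8 = 0x0A: mode=DATA remaining=2 emitted=1 chunks_done=1
Byte 9 = 'c': mode=DATA remaining=1 emitted=2 chunks_done=1
Byte 10 = 't': mode=DATA_DONE remaining=0 emitted=3 chunks_done=1
Byte 11 = 0x0D: mode=DATA_CR remaining=0 emitted=3 chunks_done=1

Answer: DATA_CR 0 3 1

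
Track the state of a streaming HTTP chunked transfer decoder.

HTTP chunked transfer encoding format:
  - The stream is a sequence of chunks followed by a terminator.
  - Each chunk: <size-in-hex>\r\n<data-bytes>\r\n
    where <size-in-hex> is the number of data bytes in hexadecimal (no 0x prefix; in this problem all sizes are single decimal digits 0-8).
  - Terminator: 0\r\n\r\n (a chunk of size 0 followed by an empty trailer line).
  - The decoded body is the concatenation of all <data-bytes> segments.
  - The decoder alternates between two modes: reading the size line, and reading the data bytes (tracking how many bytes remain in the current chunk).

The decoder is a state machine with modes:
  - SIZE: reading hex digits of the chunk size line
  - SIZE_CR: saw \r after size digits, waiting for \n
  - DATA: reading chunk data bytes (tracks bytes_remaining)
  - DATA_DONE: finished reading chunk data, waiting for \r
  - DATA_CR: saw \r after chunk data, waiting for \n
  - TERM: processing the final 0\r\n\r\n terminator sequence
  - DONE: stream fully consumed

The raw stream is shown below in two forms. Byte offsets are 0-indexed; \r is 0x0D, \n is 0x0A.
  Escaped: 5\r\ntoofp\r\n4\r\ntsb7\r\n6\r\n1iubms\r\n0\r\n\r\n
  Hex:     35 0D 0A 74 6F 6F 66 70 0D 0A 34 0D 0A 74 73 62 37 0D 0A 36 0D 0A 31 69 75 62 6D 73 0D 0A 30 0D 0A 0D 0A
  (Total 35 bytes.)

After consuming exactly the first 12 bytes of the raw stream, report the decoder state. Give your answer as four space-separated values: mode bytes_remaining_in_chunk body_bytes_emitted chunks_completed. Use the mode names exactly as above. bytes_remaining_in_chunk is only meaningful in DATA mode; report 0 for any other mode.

Answer: SIZE_CR 0 5 1

Derivation:
Byte 0 = '5': mode=SIZE remaining=0 emitted=0 chunks_done=0
Byte 1 = 0x0D: mode=SIZE_CR remaining=0 emitted=0 chunks_done=0
Byte 2 = 0x0A: mode=DATA remaining=5 emitted=0 chunks_done=0
Byte 3 = 't': mode=DATA remaining=4 emitted=1 chunks_done=0
Byte 4 = 'o': mode=DATA remaining=3 emitted=2 chunks_done=0
Byte 5 = 'o': mode=DATA remaining=2 emitted=3 chunks_done=0
Byte 6 = 'f': mode=DATA remaining=1 emitted=4 chunks_done=0
Byte 7 = 'p': mode=DATA_DONE remaining=0 emitted=5 chunks_done=0
Byte 8 = 0x0D: mode=DATA_CR remaining=0 emitted=5 chunks_done=0
Byte 9 = 0x0A: mode=SIZE remaining=0 emitted=5 chunks_done=1
Byte 10 = '4': mode=SIZE remaining=0 emitted=5 chunks_done=1
Byte 11 = 0x0D: mode=SIZE_CR remaining=0 emitted=5 chunks_done=1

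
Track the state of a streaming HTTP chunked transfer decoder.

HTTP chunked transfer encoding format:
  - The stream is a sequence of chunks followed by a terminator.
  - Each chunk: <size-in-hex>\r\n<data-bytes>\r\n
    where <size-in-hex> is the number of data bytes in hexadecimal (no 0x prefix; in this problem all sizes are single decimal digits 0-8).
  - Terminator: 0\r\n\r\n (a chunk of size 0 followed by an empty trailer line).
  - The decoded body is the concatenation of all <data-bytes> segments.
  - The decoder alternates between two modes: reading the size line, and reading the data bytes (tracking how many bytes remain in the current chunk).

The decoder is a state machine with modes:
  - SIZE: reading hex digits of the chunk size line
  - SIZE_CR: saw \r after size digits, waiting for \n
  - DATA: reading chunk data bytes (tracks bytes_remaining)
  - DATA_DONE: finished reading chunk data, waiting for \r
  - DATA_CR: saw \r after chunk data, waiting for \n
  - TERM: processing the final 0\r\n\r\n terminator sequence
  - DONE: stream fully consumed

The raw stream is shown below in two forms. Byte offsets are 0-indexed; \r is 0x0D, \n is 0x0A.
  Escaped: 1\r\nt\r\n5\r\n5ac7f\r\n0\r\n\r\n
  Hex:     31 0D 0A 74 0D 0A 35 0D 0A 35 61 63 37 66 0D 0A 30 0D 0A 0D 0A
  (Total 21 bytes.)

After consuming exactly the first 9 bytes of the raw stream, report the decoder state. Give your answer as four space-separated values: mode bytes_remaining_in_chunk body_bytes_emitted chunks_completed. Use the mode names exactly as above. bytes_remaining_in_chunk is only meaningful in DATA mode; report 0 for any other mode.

Byte 0 = '1': mode=SIZE remaining=0 emitted=0 chunks_done=0
Byte 1 = 0x0D: mode=SIZE_CR remaining=0 emitted=0 chunks_done=0
Byte 2 = 0x0A: mode=DATA remaining=1 emitted=0 chunks_done=0
Byte 3 = 't': mode=DATA_DONE remaining=0 emitted=1 chunks_done=0
Byte 4 = 0x0D: mode=DATA_CR remaining=0 emitted=1 chunks_done=0
Byte 5 = 0x0A: mode=SIZE remaining=0 emitted=1 chunks_done=1
Byte 6 = '5': mode=SIZE remaining=0 emitted=1 chunks_done=1
Byte 7 = 0x0D: mode=SIZE_CR remaining=0 emitted=1 chunks_done=1
Byte 8 = 0x0A: mode=DATA remaining=5 emitted=1 chunks_done=1

Answer: DATA 5 1 1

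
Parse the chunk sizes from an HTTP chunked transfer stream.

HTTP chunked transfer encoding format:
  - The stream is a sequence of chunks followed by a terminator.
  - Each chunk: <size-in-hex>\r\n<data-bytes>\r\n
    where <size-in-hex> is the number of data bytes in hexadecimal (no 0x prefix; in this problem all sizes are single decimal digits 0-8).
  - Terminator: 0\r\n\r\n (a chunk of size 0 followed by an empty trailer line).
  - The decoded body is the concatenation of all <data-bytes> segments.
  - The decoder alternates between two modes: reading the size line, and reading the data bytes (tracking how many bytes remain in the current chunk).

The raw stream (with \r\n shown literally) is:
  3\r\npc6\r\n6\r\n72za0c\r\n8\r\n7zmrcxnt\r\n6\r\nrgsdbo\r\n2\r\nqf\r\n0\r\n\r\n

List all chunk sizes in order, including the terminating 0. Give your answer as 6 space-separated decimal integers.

Answer: 3 6 8 6 2 0

Derivation:
Chunk 1: stream[0..1]='3' size=0x3=3, data at stream[3..6]='pc6' -> body[0..3], body so far='pc6'
Chunk 2: stream[8..9]='6' size=0x6=6, data at stream[11..17]='72za0c' -> body[3..9], body so far='pc672za0c'
Chunk 3: stream[19..20]='8' size=0x8=8, data at stream[22..30]='7zmrcxnt' -> body[9..17], body so far='pc672za0c7zmrcxnt'
Chunk 4: stream[32..33]='6' size=0x6=6, data at stream[35..41]='rgsdbo' -> body[17..23], body so far='pc672za0c7zmrcxntrgsdbo'
Chunk 5: stream[43..44]='2' size=0x2=2, data at stream[46..48]='qf' -> body[23..25], body so far='pc672za0c7zmrcxntrgsdboqf'
Chunk 6: stream[50..51]='0' size=0 (terminator). Final body='pc672za0c7zmrcxntrgsdboqf' (25 bytes)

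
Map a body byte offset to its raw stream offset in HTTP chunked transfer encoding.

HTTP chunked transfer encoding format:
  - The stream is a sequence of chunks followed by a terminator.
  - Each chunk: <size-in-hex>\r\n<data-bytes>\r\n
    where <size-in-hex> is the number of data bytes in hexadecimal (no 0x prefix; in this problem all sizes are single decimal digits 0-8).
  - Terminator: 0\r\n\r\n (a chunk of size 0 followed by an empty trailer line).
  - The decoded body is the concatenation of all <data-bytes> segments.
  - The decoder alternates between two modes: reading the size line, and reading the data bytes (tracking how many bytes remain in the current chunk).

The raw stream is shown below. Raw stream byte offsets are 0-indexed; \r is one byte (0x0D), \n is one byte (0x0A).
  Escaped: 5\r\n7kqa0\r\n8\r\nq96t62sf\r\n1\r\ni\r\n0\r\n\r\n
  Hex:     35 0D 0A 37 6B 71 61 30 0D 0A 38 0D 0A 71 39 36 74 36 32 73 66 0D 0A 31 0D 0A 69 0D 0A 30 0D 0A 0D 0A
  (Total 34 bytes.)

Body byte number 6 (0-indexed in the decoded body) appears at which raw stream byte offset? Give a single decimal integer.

Answer: 14

Derivation:
Chunk 1: stream[0..1]='5' size=0x5=5, data at stream[3..8]='7kqa0' -> body[0..5], body so far='7kqa0'
Chunk 2: stream[10..11]='8' size=0x8=8, data at stream[13..21]='q96t62sf' -> body[5..13], body so far='7kqa0q96t62sf'
Chunk 3: stream[23..24]='1' size=0x1=1, data at stream[26..27]='i' -> body[13..14], body so far='7kqa0q96t62sfi'
Chunk 4: stream[29..30]='0' size=0 (terminator). Final body='7kqa0q96t62sfi' (14 bytes)
Body byte 6 at stream offset 14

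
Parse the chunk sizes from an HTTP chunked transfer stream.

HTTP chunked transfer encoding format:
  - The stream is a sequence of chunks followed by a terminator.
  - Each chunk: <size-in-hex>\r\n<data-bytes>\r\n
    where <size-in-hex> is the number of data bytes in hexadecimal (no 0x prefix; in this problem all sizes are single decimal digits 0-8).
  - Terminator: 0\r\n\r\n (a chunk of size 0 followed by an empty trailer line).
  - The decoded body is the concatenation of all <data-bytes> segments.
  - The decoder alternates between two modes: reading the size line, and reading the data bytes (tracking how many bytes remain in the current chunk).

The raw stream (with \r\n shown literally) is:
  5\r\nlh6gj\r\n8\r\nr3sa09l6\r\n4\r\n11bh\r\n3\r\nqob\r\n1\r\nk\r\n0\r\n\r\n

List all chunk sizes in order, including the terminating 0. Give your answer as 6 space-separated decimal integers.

Chunk 1: stream[0..1]='5' size=0x5=5, data at stream[3..8]='lh6gj' -> body[0..5], body so far='lh6gj'
Chunk 2: stream[10..11]='8' size=0x8=8, data at stream[13..21]='r3sa09l6' -> body[5..13], body so far='lh6gjr3sa09l6'
Chunk 3: stream[23..24]='4' size=0x4=4, data at stream[26..30]='11bh' -> body[13..17], body so far='lh6gjr3sa09l611bh'
Chunk 4: stream[32..33]='3' size=0x3=3, data at stream[35..38]='qob' -> body[17..20], body so far='lh6gjr3sa09l611bhqob'
Chunk 5: stream[40..41]='1' size=0x1=1, data at stream[43..44]='k' -> body[20..21], body so far='lh6gjr3sa09l611bhqobk'
Chunk 6: stream[46..47]='0' size=0 (terminator). Final body='lh6gjr3sa09l611bhqobk' (21 bytes)

Answer: 5 8 4 3 1 0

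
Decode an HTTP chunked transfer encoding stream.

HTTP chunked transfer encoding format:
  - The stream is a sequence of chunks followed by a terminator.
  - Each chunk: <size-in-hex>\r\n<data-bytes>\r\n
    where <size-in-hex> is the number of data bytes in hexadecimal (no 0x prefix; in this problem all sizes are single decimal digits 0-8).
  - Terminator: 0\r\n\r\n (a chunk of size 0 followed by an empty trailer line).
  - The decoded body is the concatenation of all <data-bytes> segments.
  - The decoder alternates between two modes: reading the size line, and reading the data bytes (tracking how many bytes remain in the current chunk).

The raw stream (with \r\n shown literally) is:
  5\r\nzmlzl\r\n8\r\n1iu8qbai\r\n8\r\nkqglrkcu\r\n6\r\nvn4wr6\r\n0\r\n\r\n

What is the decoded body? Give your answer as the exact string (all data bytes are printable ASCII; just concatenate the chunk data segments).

Chunk 1: stream[0..1]='5' size=0x5=5, data at stream[3..8]='zmlzl' -> body[0..5], body so far='zmlzl'
Chunk 2: stream[10..11]='8' size=0x8=8, data at stream[13..21]='1iu8qbai' -> body[5..13], body so far='zmlzl1iu8qbai'
Chunk 3: stream[23..24]='8' size=0x8=8, data at stream[26..34]='kqglrkcu' -> body[13..21], body so far='zmlzl1iu8qbaikqglrkcu'
Chunk 4: stream[36..37]='6' size=0x6=6, data at stream[39..45]='vn4wr6' -> body[21..27], body so far='zmlzl1iu8qbaikqglrkcuvn4wr6'
Chunk 5: stream[47..48]='0' size=0 (terminator). Final body='zmlzl1iu8qbaikqglrkcuvn4wr6' (27 bytes)

Answer: zmlzl1iu8qbaikqglrkcuvn4wr6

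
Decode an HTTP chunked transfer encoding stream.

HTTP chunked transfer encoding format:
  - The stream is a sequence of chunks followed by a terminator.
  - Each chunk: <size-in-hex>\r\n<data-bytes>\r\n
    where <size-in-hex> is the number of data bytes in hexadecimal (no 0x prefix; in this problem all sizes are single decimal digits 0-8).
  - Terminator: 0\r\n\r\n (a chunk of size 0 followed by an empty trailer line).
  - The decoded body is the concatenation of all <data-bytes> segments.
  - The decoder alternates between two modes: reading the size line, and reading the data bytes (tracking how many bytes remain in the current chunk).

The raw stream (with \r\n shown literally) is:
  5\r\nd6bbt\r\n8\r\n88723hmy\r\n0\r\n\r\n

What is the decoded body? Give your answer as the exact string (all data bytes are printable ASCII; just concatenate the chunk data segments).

Chunk 1: stream[0..1]='5' size=0x5=5, data at stream[3..8]='d6bbt' -> body[0..5], body so far='d6bbt'
Chunk 2: stream[10..11]='8' size=0x8=8, data at stream[13..21]='88723hmy' -> body[5..13], body so far='d6bbt88723hmy'
Chunk 3: stream[23..24]='0' size=0 (terminator). Final body='d6bbt88723hmy' (13 bytes)

Answer: d6bbt88723hmy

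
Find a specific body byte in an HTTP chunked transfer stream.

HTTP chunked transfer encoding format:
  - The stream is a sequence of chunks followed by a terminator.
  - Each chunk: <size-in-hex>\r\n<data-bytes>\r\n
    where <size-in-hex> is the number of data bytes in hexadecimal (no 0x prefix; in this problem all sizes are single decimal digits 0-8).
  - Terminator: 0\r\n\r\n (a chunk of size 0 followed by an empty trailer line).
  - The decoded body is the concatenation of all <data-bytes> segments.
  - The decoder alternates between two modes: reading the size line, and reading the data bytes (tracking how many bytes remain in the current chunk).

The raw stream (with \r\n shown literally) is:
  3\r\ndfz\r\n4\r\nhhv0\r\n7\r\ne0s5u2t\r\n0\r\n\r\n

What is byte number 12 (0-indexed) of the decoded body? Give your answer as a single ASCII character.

Answer: 2

Derivation:
Chunk 1: stream[0..1]='3' size=0x3=3, data at stream[3..6]='dfz' -> body[0..3], body so far='dfz'
Chunk 2: stream[8..9]='4' size=0x4=4, data at stream[11..15]='hhv0' -> body[3..7], body so far='dfzhhv0'
Chunk 3: stream[17..18]='7' size=0x7=7, data at stream[20..27]='e0s5u2t' -> body[7..14], body so far='dfzhhv0e0s5u2t'
Chunk 4: stream[29..30]='0' size=0 (terminator). Final body='dfzhhv0e0s5u2t' (14 bytes)
Body byte 12 = '2'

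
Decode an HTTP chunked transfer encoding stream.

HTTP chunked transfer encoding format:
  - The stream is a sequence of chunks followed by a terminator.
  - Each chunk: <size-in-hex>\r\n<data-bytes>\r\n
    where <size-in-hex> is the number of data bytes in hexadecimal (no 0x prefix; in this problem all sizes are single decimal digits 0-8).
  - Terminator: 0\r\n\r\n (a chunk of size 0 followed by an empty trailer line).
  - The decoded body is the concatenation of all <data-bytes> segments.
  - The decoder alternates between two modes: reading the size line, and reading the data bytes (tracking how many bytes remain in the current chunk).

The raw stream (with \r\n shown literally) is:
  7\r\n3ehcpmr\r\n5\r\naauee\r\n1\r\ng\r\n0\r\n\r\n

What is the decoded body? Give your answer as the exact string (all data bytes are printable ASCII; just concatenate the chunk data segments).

Chunk 1: stream[0..1]='7' size=0x7=7, data at stream[3..10]='3ehcpmr' -> body[0..7], body so far='3ehcpmr'
Chunk 2: stream[12..13]='5' size=0x5=5, data at stream[15..20]='aauee' -> body[7..12], body so far='3ehcpmraauee'
Chunk 3: stream[22..23]='1' size=0x1=1, data at stream[25..26]='g' -> body[12..13], body so far='3ehcpmraaueeg'
Chunk 4: stream[28..29]='0' size=0 (terminator). Final body='3ehcpmraaueeg' (13 bytes)

Answer: 3ehcpmraaueeg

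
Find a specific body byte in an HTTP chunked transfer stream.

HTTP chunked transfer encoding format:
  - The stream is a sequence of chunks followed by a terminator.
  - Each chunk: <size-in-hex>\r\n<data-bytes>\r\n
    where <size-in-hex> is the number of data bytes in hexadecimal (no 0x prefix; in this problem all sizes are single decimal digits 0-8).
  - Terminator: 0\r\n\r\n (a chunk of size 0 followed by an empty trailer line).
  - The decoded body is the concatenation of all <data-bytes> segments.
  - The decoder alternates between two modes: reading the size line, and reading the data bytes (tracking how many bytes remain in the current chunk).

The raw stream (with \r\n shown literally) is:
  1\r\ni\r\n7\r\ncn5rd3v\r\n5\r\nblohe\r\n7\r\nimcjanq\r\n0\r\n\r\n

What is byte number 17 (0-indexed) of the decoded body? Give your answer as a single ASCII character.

Answer: a

Derivation:
Chunk 1: stream[0..1]='1' size=0x1=1, data at stream[3..4]='i' -> body[0..1], body so far='i'
Chunk 2: stream[6..7]='7' size=0x7=7, data at stream[9..16]='cn5rd3v' -> body[1..8], body so far='icn5rd3v'
Chunk 3: stream[18..19]='5' size=0x5=5, data at stream[21..26]='blohe' -> body[8..13], body so far='icn5rd3vblohe'
Chunk 4: stream[28..29]='7' size=0x7=7, data at stream[31..38]='imcjanq' -> body[13..20], body so far='icn5rd3vbloheimcjanq'
Chunk 5: stream[40..41]='0' size=0 (terminator). Final body='icn5rd3vbloheimcjanq' (20 bytes)
Body byte 17 = 'a'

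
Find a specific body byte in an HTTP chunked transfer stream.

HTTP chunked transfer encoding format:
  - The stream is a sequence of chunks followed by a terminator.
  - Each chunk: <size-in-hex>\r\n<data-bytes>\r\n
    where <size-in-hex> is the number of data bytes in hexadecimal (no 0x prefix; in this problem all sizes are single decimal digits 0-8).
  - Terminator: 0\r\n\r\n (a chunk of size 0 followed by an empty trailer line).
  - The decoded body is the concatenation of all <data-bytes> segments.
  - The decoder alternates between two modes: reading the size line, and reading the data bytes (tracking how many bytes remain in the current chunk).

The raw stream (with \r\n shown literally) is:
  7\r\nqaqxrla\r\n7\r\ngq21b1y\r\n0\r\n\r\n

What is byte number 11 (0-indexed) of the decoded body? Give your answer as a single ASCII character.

Chunk 1: stream[0..1]='7' size=0x7=7, data at stream[3..10]='qaqxrla' -> body[0..7], body so far='qaqxrla'
Chunk 2: stream[12..13]='7' size=0x7=7, data at stream[15..22]='gq21b1y' -> body[7..14], body so far='qaqxrlagq21b1y'
Chunk 3: stream[24..25]='0' size=0 (terminator). Final body='qaqxrlagq21b1y' (14 bytes)
Body byte 11 = 'b'

Answer: b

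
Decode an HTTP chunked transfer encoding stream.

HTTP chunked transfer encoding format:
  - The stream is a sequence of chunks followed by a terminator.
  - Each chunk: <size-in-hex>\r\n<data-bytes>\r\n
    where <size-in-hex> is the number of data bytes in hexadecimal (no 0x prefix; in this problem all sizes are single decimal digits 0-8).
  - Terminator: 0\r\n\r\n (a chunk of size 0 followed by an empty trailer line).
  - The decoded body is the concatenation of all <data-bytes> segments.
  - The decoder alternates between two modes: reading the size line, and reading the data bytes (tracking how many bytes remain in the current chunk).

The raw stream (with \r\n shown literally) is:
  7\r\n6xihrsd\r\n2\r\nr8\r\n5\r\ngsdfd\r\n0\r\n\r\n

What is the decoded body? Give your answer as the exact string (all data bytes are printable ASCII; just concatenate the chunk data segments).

Chunk 1: stream[0..1]='7' size=0x7=7, data at stream[3..10]='6xihrsd' -> body[0..7], body so far='6xihrsd'
Chunk 2: stream[12..13]='2' size=0x2=2, data at stream[15..17]='r8' -> body[7..9], body so far='6xihrsdr8'
Chunk 3: stream[19..20]='5' size=0x5=5, data at stream[22..27]='gsdfd' -> body[9..14], body so far='6xihrsdr8gsdfd'
Chunk 4: stream[29..30]='0' size=0 (terminator). Final body='6xihrsdr8gsdfd' (14 bytes)

Answer: 6xihrsdr8gsdfd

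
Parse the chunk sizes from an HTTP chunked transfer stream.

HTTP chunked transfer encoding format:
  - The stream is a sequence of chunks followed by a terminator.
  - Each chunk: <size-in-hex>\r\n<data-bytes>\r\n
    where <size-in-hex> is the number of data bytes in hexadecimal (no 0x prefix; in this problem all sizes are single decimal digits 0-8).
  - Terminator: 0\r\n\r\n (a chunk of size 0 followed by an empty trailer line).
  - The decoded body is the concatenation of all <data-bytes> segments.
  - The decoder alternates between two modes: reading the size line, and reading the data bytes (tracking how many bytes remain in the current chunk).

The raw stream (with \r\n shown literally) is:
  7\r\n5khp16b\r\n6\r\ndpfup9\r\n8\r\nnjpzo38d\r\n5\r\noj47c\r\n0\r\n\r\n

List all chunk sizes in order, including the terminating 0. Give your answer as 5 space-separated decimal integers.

Answer: 7 6 8 5 0

Derivation:
Chunk 1: stream[0..1]='7' size=0x7=7, data at stream[3..10]='5khp16b' -> body[0..7], body so far='5khp16b'
Chunk 2: stream[12..13]='6' size=0x6=6, data at stream[15..21]='dpfup9' -> body[7..13], body so far='5khp16bdpfup9'
Chunk 3: stream[23..24]='8' size=0x8=8, data at stream[26..34]='njpzo38d' -> body[13..21], body so far='5khp16bdpfup9njpzo38d'
Chunk 4: stream[36..37]='5' size=0x5=5, data at stream[39..44]='oj47c' -> body[21..26], body so far='5khp16bdpfup9njpzo38doj47c'
Chunk 5: stream[46..47]='0' size=0 (terminator). Final body='5khp16bdpfup9njpzo38doj47c' (26 bytes)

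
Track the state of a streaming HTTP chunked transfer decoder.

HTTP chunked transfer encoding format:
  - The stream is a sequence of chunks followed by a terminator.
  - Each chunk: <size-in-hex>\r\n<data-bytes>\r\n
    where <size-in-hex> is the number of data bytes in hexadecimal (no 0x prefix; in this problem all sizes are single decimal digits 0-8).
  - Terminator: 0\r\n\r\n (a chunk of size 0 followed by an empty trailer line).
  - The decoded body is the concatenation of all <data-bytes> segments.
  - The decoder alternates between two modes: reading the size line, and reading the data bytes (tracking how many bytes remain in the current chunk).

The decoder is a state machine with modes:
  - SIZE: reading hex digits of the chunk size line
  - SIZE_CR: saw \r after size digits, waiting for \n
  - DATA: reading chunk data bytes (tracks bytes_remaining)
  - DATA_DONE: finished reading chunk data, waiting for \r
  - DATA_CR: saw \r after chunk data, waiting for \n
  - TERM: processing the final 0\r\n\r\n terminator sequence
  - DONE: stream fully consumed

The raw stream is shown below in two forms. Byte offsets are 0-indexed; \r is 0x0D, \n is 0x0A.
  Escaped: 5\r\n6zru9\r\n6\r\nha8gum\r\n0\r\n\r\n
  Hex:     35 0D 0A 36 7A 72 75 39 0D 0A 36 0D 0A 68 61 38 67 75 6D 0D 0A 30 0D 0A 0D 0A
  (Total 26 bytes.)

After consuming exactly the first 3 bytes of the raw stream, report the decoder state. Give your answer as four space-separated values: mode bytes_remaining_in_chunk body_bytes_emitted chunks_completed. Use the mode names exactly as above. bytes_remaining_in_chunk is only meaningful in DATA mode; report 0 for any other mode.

Byte 0 = '5': mode=SIZE remaining=0 emitted=0 chunks_done=0
Byte 1 = 0x0D: mode=SIZE_CR remaining=0 emitted=0 chunks_done=0
Byte 2 = 0x0A: mode=DATA remaining=5 emitted=0 chunks_done=0

Answer: DATA 5 0 0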